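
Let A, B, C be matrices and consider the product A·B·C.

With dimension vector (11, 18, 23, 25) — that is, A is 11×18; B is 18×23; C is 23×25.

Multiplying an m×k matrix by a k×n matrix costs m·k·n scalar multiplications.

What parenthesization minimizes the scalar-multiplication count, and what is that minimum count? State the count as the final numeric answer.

(A·(B·C)): cost 15300.
((A·B)·C): cost 10879.
Optimal: ((A·B)·C) with cost 10879.

10879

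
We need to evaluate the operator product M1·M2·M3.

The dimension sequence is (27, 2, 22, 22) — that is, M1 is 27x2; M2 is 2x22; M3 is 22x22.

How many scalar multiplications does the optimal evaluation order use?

Order (M1·(M2·M3)): (M2·M3): 2×22 by 22×22 → 2×22, cost 2·22·22 = 968; (M1·(M2·M3)): 27×2 by 2×22 → 27×22, cost 27·2·22 = 1188; cumulative 2156. Total 2156.
Order ((M1·M2)·M3): (M1·M2): 27×2 by 2×22 → 27×22, cost 27·2·22 = 1188; ((M1·M2)·M3): 27×22 by 22×22 → 27×22, cost 27·22·22 = 13068; cumulative 14256. Total 14256.
Minimum: 2156.

2156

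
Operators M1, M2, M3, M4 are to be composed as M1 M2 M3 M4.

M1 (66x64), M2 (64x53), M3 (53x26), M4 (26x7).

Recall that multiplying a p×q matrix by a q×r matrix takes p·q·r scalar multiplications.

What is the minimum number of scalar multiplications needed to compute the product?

Adjacent pairs: M1M2 = 66·64·53 = 223872; M2M3 = 64·53·26 = 88192; M3M4 = 53·26·7 = 9646.
Length 3: M1..M3: k=1: 0+88192+66·64·26=198016; k=2: 223872+0+66·53·26=314820 → min 198016 | M2..M4: k=2: 0+9646+64·53·7=33390; k=3: 88192+0+64·26·7=99840 → min 33390.
Length 4: M1..M4: k=1: 0+33390+66·64·7=62958; k=2: 223872+9646+66·53·7=258004; k=3: 198016+0+66·26·7=210028 → min 62958.
Optimal order: (M1 (M2 (M3 M4))) with cost 62958.

62958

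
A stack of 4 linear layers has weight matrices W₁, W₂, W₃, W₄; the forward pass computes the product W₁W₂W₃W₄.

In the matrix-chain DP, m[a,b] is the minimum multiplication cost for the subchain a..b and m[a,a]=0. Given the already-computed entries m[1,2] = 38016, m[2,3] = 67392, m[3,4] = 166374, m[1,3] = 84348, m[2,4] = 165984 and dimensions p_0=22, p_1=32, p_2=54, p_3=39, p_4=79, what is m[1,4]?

m[1,4] = min over k∈[1,3] of m[1,k]+m[k+1,4]+p_{0}·p_k·p_{4}.
k=1: 0 + 165984 + 22·32·79 = 221600; k=2: 38016 + 166374 + 22·54·79 = 298242; k=3: 84348 + 0 + 22·39·79 = 152130.
Minimum: 152130 at k=3.

152130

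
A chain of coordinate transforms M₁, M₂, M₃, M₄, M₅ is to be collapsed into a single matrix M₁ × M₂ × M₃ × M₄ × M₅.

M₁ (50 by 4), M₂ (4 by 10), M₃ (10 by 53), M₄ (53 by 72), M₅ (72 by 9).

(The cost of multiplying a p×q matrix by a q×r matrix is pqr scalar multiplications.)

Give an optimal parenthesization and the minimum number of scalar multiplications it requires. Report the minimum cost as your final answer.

Adjacent pairs: M₁M₂ = 50·4·10 = 2000; M₂M₃ = 4·10·53 = 2120; M₃M₄ = 10·53·72 = 38160; M₄M₅ = 53·72·9 = 34344.
Length 3: M₁..M₃: k=1: 0+2120+50·4·53=12720; k=2: 2000+0+50·10·53=28500 → min 12720 | M₂..M₄: k=2: 0+38160+4·10·72=41040; k=3: 2120+0+4·53·72=17384 → min 17384 | M₃..M₅: k=3: 0+34344+10·53·9=39114; k=4: 38160+0+10·72·9=44640 → min 39114.
Length 4: M₁..M₄: k=1: 0+17384+50·4·72=31784; k=2: 2000+38160+50·10·72=76160; k=3: 12720+0+50·53·72=203520 → min 31784 | M₂..M₅: k=2: 0+39114+4·10·9=39474; k=3: 2120+34344+4·53·9=38372; k=4: 17384+0+4·72·9=19976 → min 19976.
Length 5: M₁..M₅: k=1: 0+19976+50·4·9=21776; k=2: 2000+39114+50·10·9=45614; k=3: 12720+34344+50·53·9=70914; k=4: 31784+0+50·72·9=64184 → min 21776.
Optimal parenthesization: (M₁ × (((M₂ × M₃) × M₄) × M₅)) with cost 21776.

21776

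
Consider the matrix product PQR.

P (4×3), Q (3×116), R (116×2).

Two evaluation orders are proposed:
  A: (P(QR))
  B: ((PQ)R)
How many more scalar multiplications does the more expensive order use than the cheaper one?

Order A = (P(QR)): (QR): 3×116 by 116×2 → 3×2, cost 3·116·2 = 696; (P(QR)): 4×3 by 3×2 → 4×2, cost 4·3·2 = 24; cumulative 720. Total 720.
Order B = ((PQ)R): (PQ): 4×3 by 3×116 → 4×116, cost 4·3·116 = 1392; ((PQ)R): 4×116 by 116×2 → 4×2, cost 4·116·2 = 928; cumulative 2320. Total 2320.
Difference: |720 − 2320| = 1600.

1600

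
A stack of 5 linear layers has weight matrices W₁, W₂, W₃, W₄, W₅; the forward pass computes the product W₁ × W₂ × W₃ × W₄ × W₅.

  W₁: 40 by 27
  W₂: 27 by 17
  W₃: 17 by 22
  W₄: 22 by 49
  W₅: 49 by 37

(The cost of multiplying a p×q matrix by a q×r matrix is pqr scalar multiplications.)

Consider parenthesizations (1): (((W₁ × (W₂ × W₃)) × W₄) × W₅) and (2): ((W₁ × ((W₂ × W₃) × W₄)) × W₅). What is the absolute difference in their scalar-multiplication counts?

15146

Order (1) = (((W₁ × (W₂ × W₃)) × W₄) × W₅): (W₂ × W₃): 27×17 by 17×22 → 27×22, cost 27·17·22 = 10098; (W₁ × (W₂ × W₃)): 40×27 by 27×22 → 40×22, cost 40·27·22 = 23760; cumulative 33858; ((W₁ × (W₂ × W₃)) × W₄): 40×22 by 22×49 → 40×49, cost 40·22·49 = 43120; cumulative 76978; (((W₁ × (W₂ × W₃)) × W₄) × W₅): 40×49 by 49×37 → 40×37, cost 40·49·37 = 72520; cumulative 149498. Total 149498.
Order (2) = ((W₁ × ((W₂ × W₃) × W₄)) × W₅): (W₂ × W₃): 27×17 by 17×22 → 27×22, cost 27·17·22 = 10098; ((W₂ × W₃) × W₄): 27×22 by 22×49 → 27×49, cost 27·22·49 = 29106; cumulative 39204; (W₁ × ((W₂ × W₃) × W₄)): 40×27 by 27×49 → 40×49, cost 40·27·49 = 52920; cumulative 92124; ((W₁ × ((W₂ × W₃) × W₄)) × W₅): 40×49 by 49×37 → 40×37, cost 40·49·37 = 72520; cumulative 164644. Total 164644.
Difference: |149498 − 164644| = 15146.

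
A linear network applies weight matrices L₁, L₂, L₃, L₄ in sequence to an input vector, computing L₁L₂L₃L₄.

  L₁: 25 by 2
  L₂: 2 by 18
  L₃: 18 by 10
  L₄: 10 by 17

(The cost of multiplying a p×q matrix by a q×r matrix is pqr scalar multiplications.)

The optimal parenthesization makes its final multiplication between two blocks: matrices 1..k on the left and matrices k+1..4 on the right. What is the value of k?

Adjacent pairs: L₁L₂ = 25·2·18 = 900; L₂L₃ = 2·18·10 = 360; L₃L₄ = 18·10·17 = 3060.
Length 3: L₁..L₃: k=1: 0+360+25·2·10=860; k=2: 900+0+25·18·10=5400 → min 860 | L₂..L₄: k=2: 0+3060+2·18·17=3672; k=3: 360+0+2·10·17=700 → min 700.
Top-level splits: k=1: (L₁..L₁)·(L₂..L₄) → 0+700+25·2·17 = 1550; k=2: (L₁..L₂)·(L₃..L₄) → 900+3060+25·18·17 = 11610; k=3: (L₁..L₃)·(L₄..L₄) → 860+0+25·10·17 = 5110.
Best split is after L₁, i.e. k = 1.

1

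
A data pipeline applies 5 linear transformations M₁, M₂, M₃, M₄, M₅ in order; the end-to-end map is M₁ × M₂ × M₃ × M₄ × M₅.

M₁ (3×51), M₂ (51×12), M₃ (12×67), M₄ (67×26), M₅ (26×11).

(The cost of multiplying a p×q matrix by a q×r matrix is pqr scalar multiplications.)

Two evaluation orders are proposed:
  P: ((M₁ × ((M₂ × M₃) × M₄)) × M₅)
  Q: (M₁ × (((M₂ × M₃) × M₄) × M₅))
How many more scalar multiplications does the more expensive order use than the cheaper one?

Order P = ((M₁ × ((M₂ × M₃) × M₄)) × M₅): (M₂ × M₃): 51×12 by 12×67 → 51×67, cost 51·12·67 = 41004; ((M₂ × M₃) × M₄): 51×67 by 67×26 → 51×26, cost 51·67·26 = 88842; cumulative 129846; (M₁ × ((M₂ × M₃) × M₄)): 3×51 by 51×26 → 3×26, cost 3·51·26 = 3978; cumulative 133824; ((M₁ × ((M₂ × M₃) × M₄)) × M₅): 3×26 by 26×11 → 3×11, cost 3·26·11 = 858; cumulative 134682. Total 134682.
Order Q = (M₁ × (((M₂ × M₃) × M₄) × M₅)): (M₂ × M₃): 51×12 by 12×67 → 51×67, cost 51·12·67 = 41004; ((M₂ × M₃) × M₄): 51×67 by 67×26 → 51×26, cost 51·67·26 = 88842; cumulative 129846; (((M₂ × M₃) × M₄) × M₅): 51×26 by 26×11 → 51×11, cost 51·26·11 = 14586; cumulative 144432; (M₁ × (((M₂ × M₃) × M₄) × M₅)): 3×51 by 51×11 → 3×11, cost 3·51·11 = 1683; cumulative 146115. Total 146115.
Difference: |134682 − 146115| = 11433.

11433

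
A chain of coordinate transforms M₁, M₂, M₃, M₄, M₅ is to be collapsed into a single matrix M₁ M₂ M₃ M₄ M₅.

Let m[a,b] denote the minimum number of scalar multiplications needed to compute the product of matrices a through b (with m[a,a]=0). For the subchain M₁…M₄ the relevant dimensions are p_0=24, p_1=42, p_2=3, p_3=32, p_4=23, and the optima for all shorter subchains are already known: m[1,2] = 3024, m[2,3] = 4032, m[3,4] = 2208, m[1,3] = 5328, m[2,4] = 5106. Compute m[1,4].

m[1,4] = min over k∈[1,3] of m[1,k]+m[k+1,4]+p_{0}·p_k·p_{4}.
k=1: 0 + 5106 + 24·42·23 = 28290; k=2: 3024 + 2208 + 24·3·23 = 6888; k=3: 5328 + 0 + 24·32·23 = 22992.
Minimum: 6888 at k=2.

6888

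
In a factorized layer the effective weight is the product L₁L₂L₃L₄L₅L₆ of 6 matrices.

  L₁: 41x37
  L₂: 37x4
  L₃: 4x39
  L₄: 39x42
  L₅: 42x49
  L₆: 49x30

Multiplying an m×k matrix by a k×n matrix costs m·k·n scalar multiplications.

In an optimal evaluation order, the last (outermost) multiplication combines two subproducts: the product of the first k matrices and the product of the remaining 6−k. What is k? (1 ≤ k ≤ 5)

Adjacent pairs: L₁L₂ = 41·37·4 = 6068; L₂L₃ = 37·4·39 = 5772; L₃L₄ = 4·39·42 = 6552; L₄L₅ = 39·42·49 = 80262; L₅L₆ = 42·49·30 = 61740.
Length 3: L₁..L₃: k=1: 0+5772+41·37·39=64935; k=2: 6068+0+41·4·39=12464 → min 12464 | L₂..L₄: k=2: 0+6552+37·4·42=12768; k=3: 5772+0+37·39·42=66378 → min 12768 | L₃..L₅: k=3: 0+80262+4·39·49=87906; k=4: 6552+0+4·42·49=14784 → min 14784 | L₄..L₆: k=4: 0+61740+39·42·30=110880; k=5: 80262+0+39·49·30=137592 → min 110880.
Length 4: L₁..L₄: k=1: 0+12768+41·37·42=76482; k=2: 6068+6552+41·4·42=19508; k=3: 12464+0+41·39·42=79622 → min 19508 | L₂..L₅: k=2: 0+14784+37·4·49=22036; k=3: 5772+80262+37·39·49=156741; k=4: 12768+0+37·42·49=88914 → min 22036 | L₃..L₆: k=3: 0+110880+4·39·30=115560; k=4: 6552+61740+4·42·30=73332; k=5: 14784+0+4·49·30=20664 → min 20664.
Length 5: L₁..L₅: k=1: 0+22036+41·37·49=96369; k=2: 6068+14784+41·4·49=28888; k=3: 12464+80262+41·39·49=171077; k=4: 19508+0+41·42·49=103886 → min 28888 | L₂..L₆: k=2: 0+20664+37·4·30=25104; k=3: 5772+110880+37·39·30=159942; k=4: 12768+61740+37·42·30=121128; k=5: 22036+0+37·49·30=76426 → min 25104.
Top-level splits: k=1: (L₁..L₁)·(L₂..L₆) → 0+25104+41·37·30 = 70614; k=2: (L₁..L₂)·(L₃..L₆) → 6068+20664+41·4·30 = 31652; k=3: (L₁..L₃)·(L₄..L₆) → 12464+110880+41·39·30 = 171314; k=4: (L₁..L₄)·(L₅..L₆) → 19508+61740+41·42·30 = 132908; k=5: (L₁..L₅)·(L₆..L₆) → 28888+0+41·49·30 = 89158.
Best split is after L₂, i.e. k = 2.

2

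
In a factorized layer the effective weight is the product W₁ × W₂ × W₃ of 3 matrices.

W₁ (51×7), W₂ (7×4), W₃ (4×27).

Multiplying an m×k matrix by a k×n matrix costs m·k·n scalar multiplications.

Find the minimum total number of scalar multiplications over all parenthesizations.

Order (W₁ × (W₂ × W₃)): (W₂ × W₃): 7×4 by 4×27 → 7×27, cost 7·4·27 = 756; (W₁ × (W₂ × W₃)): 51×7 by 7×27 → 51×27, cost 51·7·27 = 9639; cumulative 10395. Total 10395.
Order ((W₁ × W₂) × W₃): (W₁ × W₂): 51×7 by 7×4 → 51×4, cost 51·7·4 = 1428; ((W₁ × W₂) × W₃): 51×4 by 4×27 → 51×27, cost 51·4·27 = 5508; cumulative 6936. Total 6936.
Minimum: 6936.

6936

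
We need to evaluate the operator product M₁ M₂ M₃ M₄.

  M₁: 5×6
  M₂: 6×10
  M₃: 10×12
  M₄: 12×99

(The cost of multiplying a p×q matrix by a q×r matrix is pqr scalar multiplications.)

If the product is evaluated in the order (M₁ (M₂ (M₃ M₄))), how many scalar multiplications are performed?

(M₃ M₄): 10×12 by 12×99 → 10×99, cost 10·12·99 = 11880
(M₂ (M₃ M₄)): 6×10 by 10×99 → 6×99, cost 6·10·99 = 5940; cumulative 17820
(M₁ (M₂ (M₃ M₄))): 5×6 by 6×99 → 5×99, cost 5·6·99 = 2970; cumulative 20790
Total: 20790 scalar multiplications.

20790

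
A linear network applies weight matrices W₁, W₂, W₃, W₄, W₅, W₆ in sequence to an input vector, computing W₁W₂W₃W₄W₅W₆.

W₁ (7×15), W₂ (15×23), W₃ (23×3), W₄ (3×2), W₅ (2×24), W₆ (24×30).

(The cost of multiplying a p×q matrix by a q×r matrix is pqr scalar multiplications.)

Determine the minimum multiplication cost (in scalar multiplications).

Adjacent pairs: W₁W₂ = 7·15·23 = 2415; W₂W₃ = 15·23·3 = 1035; W₃W₄ = 23·3·2 = 138; W₄W₅ = 3·2·24 = 144; W₅W₆ = 2·24·30 = 1440.
Length 3: W₁..W₃: k=1: 0+1035+7·15·3=1350; k=2: 2415+0+7·23·3=2898 → min 1350 | W₂..W₄: k=2: 0+138+15·23·2=828; k=3: 1035+0+15·3·2=1125 → min 828 | W₃..W₅: k=3: 0+144+23·3·24=1800; k=4: 138+0+23·2·24=1242 → min 1242 | W₄..W₆: k=4: 0+1440+3·2·30=1620; k=5: 144+0+3·24·30=2304 → min 1620.
Length 4: W₁..W₄: k=1: 0+828+7·15·2=1038; k=2: 2415+138+7·23·2=2875; k=3: 1350+0+7·3·2=1392 → min 1038 | W₂..W₅: k=2: 0+1242+15·23·24=9522; k=3: 1035+144+15·3·24=2259; k=4: 828+0+15·2·24=1548 → min 1548 | W₃..W₆: k=3: 0+1620+23·3·30=3690; k=4: 138+1440+23·2·30=2958; k=5: 1242+0+23·24·30=17802 → min 2958.
Length 5: W₁..W₅: k=1: 0+1548+7·15·24=4068; k=2: 2415+1242+7·23·24=7521; k=3: 1350+144+7·3·24=1998; k=4: 1038+0+7·2·24=1374 → min 1374 | W₂..W₆: k=2: 0+2958+15·23·30=13308; k=3: 1035+1620+15·3·30=4005; k=4: 828+1440+15·2·30=3168; k=5: 1548+0+15·24·30=12348 → min 3168.
Length 6: W₁..W₆: k=1: 0+3168+7·15·30=6318; k=2: 2415+2958+7·23·30=10203; k=3: 1350+1620+7·3·30=3600; k=4: 1038+1440+7·2·30=2898; k=5: 1374+0+7·24·30=6414 → min 2898.
Optimal order: ((W₁(W₂(W₃W₄)))(W₅W₆)) with cost 2898.

2898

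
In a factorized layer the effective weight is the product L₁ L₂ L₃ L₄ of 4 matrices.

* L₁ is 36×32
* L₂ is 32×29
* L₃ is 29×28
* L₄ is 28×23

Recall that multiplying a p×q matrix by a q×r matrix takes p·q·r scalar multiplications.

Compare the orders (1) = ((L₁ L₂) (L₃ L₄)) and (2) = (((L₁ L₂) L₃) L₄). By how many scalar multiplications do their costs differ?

9728

Order (1) = ((L₁ L₂) (L₃ L₄)): (L₁ L₂): 36×32 by 32×29 → 36×29, cost 36·32·29 = 33408; (L₃ L₄): 29×28 by 28×23 → 29×23, cost 29·28·23 = 18676; ((L₁ L₂) (L₃ L₄)): 36×29 by 29×23 → 36×23, cost 36·29·23 = 24012; cumulative 76096. Total 76096.
Order (2) = (((L₁ L₂) L₃) L₄): (L₁ L₂): 36×32 by 32×29 → 36×29, cost 36·32·29 = 33408; ((L₁ L₂) L₃): 36×29 by 29×28 → 36×28, cost 36·29·28 = 29232; cumulative 62640; (((L₁ L₂) L₃) L₄): 36×28 by 28×23 → 36×23, cost 36·28·23 = 23184; cumulative 85824. Total 85824.
Difference: |76096 − 85824| = 9728.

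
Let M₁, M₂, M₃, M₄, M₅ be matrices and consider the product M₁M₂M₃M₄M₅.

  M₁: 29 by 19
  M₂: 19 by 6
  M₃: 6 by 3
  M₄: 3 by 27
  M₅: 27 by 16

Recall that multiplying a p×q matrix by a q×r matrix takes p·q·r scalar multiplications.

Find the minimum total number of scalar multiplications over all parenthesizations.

4683

Adjacent pairs: M₁M₂ = 29·19·6 = 3306; M₂M₃ = 19·6·3 = 342; M₃M₄ = 6·3·27 = 486; M₄M₅ = 3·27·16 = 1296.
Length 3: M₁..M₃: k=1: 0+342+29·19·3=1995; k=2: 3306+0+29·6·3=3828 → min 1995 | M₂..M₄: k=2: 0+486+19·6·27=3564; k=3: 342+0+19·3·27=1881 → min 1881 | M₃..M₅: k=3: 0+1296+6·3·16=1584; k=4: 486+0+6·27·16=3078 → min 1584.
Length 4: M₁..M₄: k=1: 0+1881+29·19·27=16758; k=2: 3306+486+29·6·27=8490; k=3: 1995+0+29·3·27=4344 → min 4344 | M₂..M₅: k=2: 0+1584+19·6·16=3408; k=3: 342+1296+19·3·16=2550; k=4: 1881+0+19·27·16=10089 → min 2550.
Length 5: M₁..M₅: k=1: 0+2550+29·19·16=11366; k=2: 3306+1584+29·6·16=7674; k=3: 1995+1296+29·3·16=4683; k=4: 4344+0+29·27·16=16872 → min 4683.
Optimal order: ((M₁(M₂M₃))(M₄M₅)) with cost 4683.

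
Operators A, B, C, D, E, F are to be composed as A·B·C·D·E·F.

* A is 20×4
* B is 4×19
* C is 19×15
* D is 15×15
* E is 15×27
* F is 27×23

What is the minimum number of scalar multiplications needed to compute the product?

7984

Adjacent pairs: AB = 20·4·19 = 1520; BC = 4·19·15 = 1140; CD = 19·15·15 = 4275; DE = 15·15·27 = 6075; EF = 15·27·23 = 9315.
Length 3: A..C: k=1: 0+1140+20·4·15=2340; k=2: 1520+0+20·19·15=7220 → min 2340 | B..D: k=2: 0+4275+4·19·15=5415; k=3: 1140+0+4·15·15=2040 → min 2040 | C..E: k=3: 0+6075+19·15·27=13770; k=4: 4275+0+19·15·27=11970 → min 11970 | D..F: k=4: 0+9315+15·15·23=14490; k=5: 6075+0+15·27·23=15390 → min 14490.
Length 4: A..D: k=1: 0+2040+20·4·15=3240; k=2: 1520+4275+20·19·15=11495; k=3: 2340+0+20·15·15=6840 → min 3240 | B..E: k=2: 0+11970+4·19·27=14022; k=3: 1140+6075+4·15·27=8835; k=4: 2040+0+4·15·27=3660 → min 3660 | C..F: k=3: 0+14490+19·15·23=21045; k=4: 4275+9315+19·15·23=20145; k=5: 11970+0+19·27·23=23769 → min 20145.
Length 5: A..E: k=1: 0+3660+20·4·27=5820; k=2: 1520+11970+20·19·27=23750; k=3: 2340+6075+20·15·27=16515; k=4: 3240+0+20·15·27=11340 → min 5820 | B..F: k=2: 0+20145+4·19·23=21893; k=3: 1140+14490+4·15·23=17010; k=4: 2040+9315+4·15·23=12735; k=5: 3660+0+4·27·23=6144 → min 6144.
Length 6: A..F: k=1: 0+6144+20·4·23=7984; k=2: 1520+20145+20·19·23=30405; k=3: 2340+14490+20·15·23=23730; k=4: 3240+9315+20·15·23=19455; k=5: 5820+0+20·27·23=18240 → min 7984.
Optimal order: (A·((((B·C)·D)·E)·F)) with cost 7984.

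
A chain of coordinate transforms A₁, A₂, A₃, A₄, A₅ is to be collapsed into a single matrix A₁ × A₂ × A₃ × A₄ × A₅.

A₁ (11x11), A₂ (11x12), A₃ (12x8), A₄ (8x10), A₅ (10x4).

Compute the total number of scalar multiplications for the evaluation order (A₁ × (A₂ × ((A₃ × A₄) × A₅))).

2452

(A₃ × A₄): 12×8 by 8×10 → 12×10, cost 12·8·10 = 960
((A₃ × A₄) × A₅): 12×10 by 10×4 → 12×4, cost 12·10·4 = 480; cumulative 1440
(A₂ × ((A₃ × A₄) × A₅)): 11×12 by 12×4 → 11×4, cost 11·12·4 = 528; cumulative 1968
(A₁ × (A₂ × ((A₃ × A₄) × A₅))): 11×11 by 11×4 → 11×4, cost 11·11·4 = 484; cumulative 2452
Total: 2452 scalar multiplications.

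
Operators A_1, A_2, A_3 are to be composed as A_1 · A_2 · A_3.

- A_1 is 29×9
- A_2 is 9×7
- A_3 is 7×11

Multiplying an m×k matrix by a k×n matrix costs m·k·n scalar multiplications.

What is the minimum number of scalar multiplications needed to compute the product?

3564

Order (A_1 · (A_2 · A_3)): (A_2 · A_3): 9×7 by 7×11 → 9×11, cost 9·7·11 = 693; (A_1 · (A_2 · A_3)): 29×9 by 9×11 → 29×11, cost 29·9·11 = 2871; cumulative 3564. Total 3564.
Order ((A_1 · A_2) · A_3): (A_1 · A_2): 29×9 by 9×7 → 29×7, cost 29·9·7 = 1827; ((A_1 · A_2) · A_3): 29×7 by 7×11 → 29×11, cost 29·7·11 = 2233; cumulative 4060. Total 4060.
Minimum: 3564.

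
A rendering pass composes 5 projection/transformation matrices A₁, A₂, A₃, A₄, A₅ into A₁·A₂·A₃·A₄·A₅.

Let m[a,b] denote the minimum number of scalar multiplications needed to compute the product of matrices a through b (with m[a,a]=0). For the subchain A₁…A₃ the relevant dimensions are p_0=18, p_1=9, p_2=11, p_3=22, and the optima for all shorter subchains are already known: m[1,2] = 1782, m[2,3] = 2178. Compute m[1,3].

m[1,3] = min over k∈[1,2] of m[1,k]+m[k+1,3]+p_{0}·p_k·p_{3}.
k=1: 0 + 2178 + 18·9·22 = 5742; k=2: 1782 + 0 + 18·11·22 = 6138.
Minimum: 5742 at k=1.

5742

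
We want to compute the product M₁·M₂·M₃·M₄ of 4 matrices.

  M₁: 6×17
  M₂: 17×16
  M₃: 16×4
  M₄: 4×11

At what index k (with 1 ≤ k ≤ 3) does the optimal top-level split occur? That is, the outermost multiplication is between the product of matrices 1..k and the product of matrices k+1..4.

3

Adjacent pairs: M₁M₂ = 6·17·16 = 1632; M₂M₃ = 17·16·4 = 1088; M₃M₄ = 16·4·11 = 704.
Length 3: M₁..M₃: k=1: 0+1088+6·17·4=1496; k=2: 1632+0+6·16·4=2016 → min 1496 | M₂..M₄: k=2: 0+704+17·16·11=3696; k=3: 1088+0+17·4·11=1836 → min 1836.
Top-level splits: k=1: (M₁..M₁)·(M₂..M₄) → 0+1836+6·17·11 = 2958; k=2: (M₁..M₂)·(M₃..M₄) → 1632+704+6·16·11 = 3392; k=3: (M₁..M₃)·(M₄..M₄) → 1496+0+6·4·11 = 1760.
Best split is after M₃, i.e. k = 3.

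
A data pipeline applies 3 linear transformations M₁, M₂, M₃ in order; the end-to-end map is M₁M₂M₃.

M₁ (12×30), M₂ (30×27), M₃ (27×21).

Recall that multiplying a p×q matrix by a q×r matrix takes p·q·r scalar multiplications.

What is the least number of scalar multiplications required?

16524

Order (M₁(M₂M₃)): (M₂M₃): 30×27 by 27×21 → 30×21, cost 30·27·21 = 17010; (M₁(M₂M₃)): 12×30 by 30×21 → 12×21, cost 12·30·21 = 7560; cumulative 24570. Total 24570.
Order ((M₁M₂)M₃): (M₁M₂): 12×30 by 30×27 → 12×27, cost 12·30·27 = 9720; ((M₁M₂)M₃): 12×27 by 27×21 → 12×21, cost 12·27·21 = 6804; cumulative 16524. Total 16524.
Minimum: 16524.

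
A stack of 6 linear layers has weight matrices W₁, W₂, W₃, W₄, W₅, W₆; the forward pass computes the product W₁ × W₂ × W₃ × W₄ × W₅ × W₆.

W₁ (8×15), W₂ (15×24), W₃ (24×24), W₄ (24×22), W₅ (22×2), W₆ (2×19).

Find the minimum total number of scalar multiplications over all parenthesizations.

Adjacent pairs: W₁W₂ = 8·15·24 = 2880; W₂W₃ = 15·24·24 = 8640; W₃W₄ = 24·24·22 = 12672; W₄W₅ = 24·22·2 = 1056; W₅W₆ = 22·2·19 = 836.
Length 3: W₁..W₃: k=1: 0+8640+8·15·24=11520; k=2: 2880+0+8·24·24=7488 → min 7488 | W₂..W₄: k=2: 0+12672+15·24·22=20592; k=3: 8640+0+15·24·22=16560 → min 16560 | W₃..W₅: k=3: 0+1056+24·24·2=2208; k=4: 12672+0+24·22·2=13728 → min 2208 | W₄..W₆: k=4: 0+836+24·22·19=10868; k=5: 1056+0+24·2·19=1968 → min 1968.
Length 4: W₁..W₄: k=1: 0+16560+8·15·22=19200; k=2: 2880+12672+8·24·22=19776; k=3: 7488+0+8·24·22=11712 → min 11712 | W₂..W₅: k=2: 0+2208+15·24·2=2928; k=3: 8640+1056+15·24·2=10416; k=4: 16560+0+15·22·2=17220 → min 2928 | W₃..W₆: k=3: 0+1968+24·24·19=12912; k=4: 12672+836+24·22·19=23540; k=5: 2208+0+24·2·19=3120 → min 3120.
Length 5: W₁..W₅: k=1: 0+2928+8·15·2=3168; k=2: 2880+2208+8·24·2=5472; k=3: 7488+1056+8·24·2=8928; k=4: 11712+0+8·22·2=12064 → min 3168 | W₂..W₆: k=2: 0+3120+15·24·19=9960; k=3: 8640+1968+15·24·19=17448; k=4: 16560+836+15·22·19=23666; k=5: 2928+0+15·2·19=3498 → min 3498.
Length 6: W₁..W₆: k=1: 0+3498+8·15·19=5778; k=2: 2880+3120+8·24·19=9648; k=3: 7488+1968+8·24·19=13104; k=4: 11712+836+8·22·19=15892; k=5: 3168+0+8·2·19=3472 → min 3472.
Optimal order: ((W₁ × (W₂ × (W₃ × (W₄ × W₅)))) × W₆) with cost 3472.

3472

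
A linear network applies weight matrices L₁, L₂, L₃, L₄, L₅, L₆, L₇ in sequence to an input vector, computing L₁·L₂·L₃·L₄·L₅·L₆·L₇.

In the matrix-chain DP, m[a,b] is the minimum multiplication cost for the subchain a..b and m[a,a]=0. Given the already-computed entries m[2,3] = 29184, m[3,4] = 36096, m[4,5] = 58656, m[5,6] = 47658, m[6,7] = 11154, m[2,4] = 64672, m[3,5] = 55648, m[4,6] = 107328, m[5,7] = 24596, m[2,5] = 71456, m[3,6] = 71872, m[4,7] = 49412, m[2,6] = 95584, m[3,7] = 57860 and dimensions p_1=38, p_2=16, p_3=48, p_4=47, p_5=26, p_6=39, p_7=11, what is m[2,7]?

m[2,7] = min over k∈[2,6] of m[2,k]+m[k+1,7]+p_{1}·p_k·p_{7}.
k=2: 0 + 57860 + 38·16·11 = 64548; k=3: 29184 + 49412 + 38·48·11 = 98660; k=4: 64672 + 24596 + 38·47·11 = 108914; k=5: 71456 + 11154 + 38·26·11 = 93478; k=6: 95584 + 0 + 38·39·11 = 111886.
Minimum: 64548 at k=2.

64548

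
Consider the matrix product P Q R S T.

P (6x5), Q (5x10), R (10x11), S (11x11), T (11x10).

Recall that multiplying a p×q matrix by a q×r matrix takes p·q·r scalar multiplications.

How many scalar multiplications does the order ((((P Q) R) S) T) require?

2346

(P Q): 6×5 by 5×10 → 6×10, cost 6·5·10 = 300
((P Q) R): 6×10 by 10×11 → 6×11, cost 6·10·11 = 660; cumulative 960
(((P Q) R) S): 6×11 by 11×11 → 6×11, cost 6·11·11 = 726; cumulative 1686
((((P Q) R) S) T): 6×11 by 11×10 → 6×10, cost 6·11·10 = 660; cumulative 2346
Total: 2346 scalar multiplications.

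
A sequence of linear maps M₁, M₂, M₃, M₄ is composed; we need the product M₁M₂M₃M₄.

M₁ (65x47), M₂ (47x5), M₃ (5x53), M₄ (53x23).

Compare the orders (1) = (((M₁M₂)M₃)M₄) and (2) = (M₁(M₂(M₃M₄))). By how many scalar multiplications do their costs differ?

29970

Order (1) = (((M₁M₂)M₃)M₄): (M₁M₂): 65×47 by 47×5 → 65×5, cost 65·47·5 = 15275; ((M₁M₂)M₃): 65×5 by 5×53 → 65×53, cost 65·5·53 = 17225; cumulative 32500; (((M₁M₂)M₃)M₄): 65×53 by 53×23 → 65×23, cost 65·53·23 = 79235; cumulative 111735. Total 111735.
Order (2) = (M₁(M₂(M₃M₄))): (M₃M₄): 5×53 by 53×23 → 5×23, cost 5·53·23 = 6095; (M₂(M₃M₄)): 47×5 by 5×23 → 47×23, cost 47·5·23 = 5405; cumulative 11500; (M₁(M₂(M₃M₄))): 65×47 by 47×23 → 65×23, cost 65·47·23 = 70265; cumulative 81765. Total 81765.
Difference: |111735 − 81765| = 29970.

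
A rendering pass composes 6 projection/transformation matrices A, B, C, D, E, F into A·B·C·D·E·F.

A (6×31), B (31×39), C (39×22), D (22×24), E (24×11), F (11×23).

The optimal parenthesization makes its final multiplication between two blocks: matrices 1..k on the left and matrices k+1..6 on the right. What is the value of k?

5

Adjacent pairs: AB = 6·31·39 = 7254; BC = 31·39·22 = 26598; CD = 39·22·24 = 20592; DE = 22·24·11 = 5808; EF = 24·11·23 = 6072.
Length 3: A..C: k=1: 0+26598+6·31·22=30690; k=2: 7254+0+6·39·22=12402 → min 12402 | B..D: k=2: 0+20592+31·39·24=49608; k=3: 26598+0+31·22·24=42966 → min 42966 | C..E: k=3: 0+5808+39·22·11=15246; k=4: 20592+0+39·24·11=30888 → min 15246 | D..F: k=4: 0+6072+22·24·23=18216; k=5: 5808+0+22·11·23=11374 → min 11374.
Length 4: A..D: k=1: 0+42966+6·31·24=47430; k=2: 7254+20592+6·39·24=33462; k=3: 12402+0+6·22·24=15570 → min 15570 | B..E: k=2: 0+15246+31·39·11=28545; k=3: 26598+5808+31·22·11=39908; k=4: 42966+0+31·24·11=51150 → min 28545 | C..F: k=3: 0+11374+39·22·23=31108; k=4: 20592+6072+39·24·23=48192; k=5: 15246+0+39·11·23=25113 → min 25113.
Length 5: A..E: k=1: 0+28545+6·31·11=30591; k=2: 7254+15246+6·39·11=25074; k=3: 12402+5808+6·22·11=19662; k=4: 15570+0+6·24·11=17154 → min 17154 | B..F: k=2: 0+25113+31·39·23=52920; k=3: 26598+11374+31·22·23=53658; k=4: 42966+6072+31·24·23=66150; k=5: 28545+0+31·11·23=36388 → min 36388.
Top-level splits: k=1: (A..A)·(B..F) → 0+36388+6·31·23 = 40666; k=2: (A..B)·(C..F) → 7254+25113+6·39·23 = 37749; k=3: (A..C)·(D..F) → 12402+11374+6·22·23 = 26812; k=4: (A..D)·(E..F) → 15570+6072+6·24·23 = 24954; k=5: (A..E)·(F..F) → 17154+0+6·11·23 = 18672.
Best split is after E, i.e. k = 5.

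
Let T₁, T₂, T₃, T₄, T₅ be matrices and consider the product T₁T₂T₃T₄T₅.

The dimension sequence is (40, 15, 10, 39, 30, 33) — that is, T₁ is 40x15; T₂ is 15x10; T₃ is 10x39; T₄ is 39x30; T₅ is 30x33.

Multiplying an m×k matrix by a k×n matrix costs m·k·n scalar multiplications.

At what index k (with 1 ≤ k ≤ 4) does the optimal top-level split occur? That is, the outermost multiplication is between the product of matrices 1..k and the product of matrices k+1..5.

Adjacent pairs: T₁T₂ = 40·15·10 = 6000; T₂T₃ = 15·10·39 = 5850; T₃T₄ = 10·39·30 = 11700; T₄T₅ = 39·30·33 = 38610.
Length 3: T₁..T₃: k=1: 0+5850+40·15·39=29250; k=2: 6000+0+40·10·39=21600 → min 21600 | T₂..T₄: k=2: 0+11700+15·10·30=16200; k=3: 5850+0+15·39·30=23400 → min 16200 | T₃..T₅: k=3: 0+38610+10·39·33=51480; k=4: 11700+0+10·30·33=21600 → min 21600.
Length 4: T₁..T₄: k=1: 0+16200+40·15·30=34200; k=2: 6000+11700+40·10·30=29700; k=3: 21600+0+40·39·30=68400 → min 29700 | T₂..T₅: k=2: 0+21600+15·10·33=26550; k=3: 5850+38610+15·39·33=63765; k=4: 16200+0+15·30·33=31050 → min 26550.
Top-level splits: k=1: (T₁..T₁)·(T₂..T₅) → 0+26550+40·15·33 = 46350; k=2: (T₁..T₂)·(T₃..T₅) → 6000+21600+40·10·33 = 40800; k=3: (T₁..T₃)·(T₄..T₅) → 21600+38610+40·39·33 = 111690; k=4: (T₁..T₄)·(T₅..T₅) → 29700+0+40·30·33 = 69300.
Best split is after T₂, i.e. k = 2.

2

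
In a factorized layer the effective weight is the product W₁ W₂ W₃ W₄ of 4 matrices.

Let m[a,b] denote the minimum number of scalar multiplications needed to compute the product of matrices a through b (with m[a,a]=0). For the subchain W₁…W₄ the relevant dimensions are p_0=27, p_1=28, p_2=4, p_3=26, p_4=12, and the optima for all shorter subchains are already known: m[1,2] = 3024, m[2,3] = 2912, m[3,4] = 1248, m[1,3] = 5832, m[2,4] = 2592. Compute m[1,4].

m[1,4] = min over k∈[1,3] of m[1,k]+m[k+1,4]+p_{0}·p_k·p_{4}.
k=1: 0 + 2592 + 27·28·12 = 11664; k=2: 3024 + 1248 + 27·4·12 = 5568; k=3: 5832 + 0 + 27·26·12 = 14256.
Minimum: 5568 at k=2.

5568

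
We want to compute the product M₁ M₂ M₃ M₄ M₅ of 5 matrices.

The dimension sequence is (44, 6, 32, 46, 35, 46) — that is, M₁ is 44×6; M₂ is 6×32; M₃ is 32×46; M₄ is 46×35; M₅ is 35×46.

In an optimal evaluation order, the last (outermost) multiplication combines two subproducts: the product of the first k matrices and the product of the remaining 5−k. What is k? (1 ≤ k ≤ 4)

Adjacent pairs: M₁M₂ = 44·6·32 = 8448; M₂M₃ = 6·32·46 = 8832; M₃M₄ = 32·46·35 = 51520; M₄M₅ = 46·35·46 = 74060.
Length 3: M₁..M₃: k=1: 0+8832+44·6·46=20976; k=2: 8448+0+44·32·46=73216 → min 20976 | M₂..M₄: k=2: 0+51520+6·32·35=58240; k=3: 8832+0+6·46·35=18492 → min 18492 | M₃..M₅: k=3: 0+74060+32·46·46=141772; k=4: 51520+0+32·35·46=103040 → min 103040.
Length 4: M₁..M₄: k=1: 0+18492+44·6·35=27732; k=2: 8448+51520+44·32·35=109248; k=3: 20976+0+44·46·35=91816 → min 27732 | M₂..M₅: k=2: 0+103040+6·32·46=111872; k=3: 8832+74060+6·46·46=95588; k=4: 18492+0+6·35·46=28152 → min 28152.
Top-level splits: k=1: (M₁..M₁)·(M₂..M₅) → 0+28152+44·6·46 = 40296; k=2: (M₁..M₂)·(M₃..M₅) → 8448+103040+44·32·46 = 176256; k=3: (M₁..M₃)·(M₄..M₅) → 20976+74060+44·46·46 = 188140; k=4: (M₁..M₄)·(M₅..M₅) → 27732+0+44·35·46 = 98572.
Best split is after M₁, i.e. k = 1.

1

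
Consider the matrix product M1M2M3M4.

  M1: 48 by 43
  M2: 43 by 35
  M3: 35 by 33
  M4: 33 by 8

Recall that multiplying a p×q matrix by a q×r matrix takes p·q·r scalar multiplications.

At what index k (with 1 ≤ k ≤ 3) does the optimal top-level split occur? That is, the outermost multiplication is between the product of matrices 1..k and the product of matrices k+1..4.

Adjacent pairs: M1M2 = 48·43·35 = 72240; M2M3 = 43·35·33 = 49665; M3M4 = 35·33·8 = 9240.
Length 3: M1..M3: k=1: 0+49665+48·43·33=117777; k=2: 72240+0+48·35·33=127680 → min 117777 | M2..M4: k=2: 0+9240+43·35·8=21280; k=3: 49665+0+43·33·8=61017 → min 21280.
Top-level splits: k=1: (M1..M1)·(M2..M4) → 0+21280+48·43·8 = 37792; k=2: (M1..M2)·(M3..M4) → 72240+9240+48·35·8 = 94920; k=3: (M1..M3)·(M4..M4) → 117777+0+48·33·8 = 130449.
Best split is after M1, i.e. k = 1.

1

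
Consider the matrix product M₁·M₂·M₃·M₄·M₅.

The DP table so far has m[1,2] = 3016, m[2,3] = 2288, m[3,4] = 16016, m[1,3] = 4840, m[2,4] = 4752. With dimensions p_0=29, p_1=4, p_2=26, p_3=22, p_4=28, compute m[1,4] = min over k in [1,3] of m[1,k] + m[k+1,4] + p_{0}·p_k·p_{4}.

m[1,4] = min over k∈[1,3] of m[1,k]+m[k+1,4]+p_{0}·p_k·p_{4}.
k=1: 0 + 4752 + 29·4·28 = 8000; k=2: 3016 + 16016 + 29·26·28 = 40144; k=3: 4840 + 0 + 29·22·28 = 22704.
Minimum: 8000 at k=1.

8000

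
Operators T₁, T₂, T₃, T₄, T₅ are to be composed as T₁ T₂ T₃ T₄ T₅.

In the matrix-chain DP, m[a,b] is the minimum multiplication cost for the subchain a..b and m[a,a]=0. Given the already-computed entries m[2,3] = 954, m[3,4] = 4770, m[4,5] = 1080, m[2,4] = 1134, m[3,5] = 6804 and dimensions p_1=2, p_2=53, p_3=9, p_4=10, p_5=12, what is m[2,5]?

m[2,5] = min over k∈[2,4] of m[2,k]+m[k+1,5]+p_{1}·p_k·p_{5}.
k=2: 0 + 6804 + 2·53·12 = 8076; k=3: 954 + 1080 + 2·9·12 = 2250; k=4: 1134 + 0 + 2·10·12 = 1374.
Minimum: 1374 at k=4.

1374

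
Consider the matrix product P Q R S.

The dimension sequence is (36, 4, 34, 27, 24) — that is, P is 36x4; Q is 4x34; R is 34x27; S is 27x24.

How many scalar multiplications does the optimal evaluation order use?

Adjacent pairs: PQ = 36·4·34 = 4896; QR = 4·34·27 = 3672; RS = 34·27·24 = 22032.
Length 3: P..R: k=1: 0+3672+36·4·27=7560; k=2: 4896+0+36·34·27=37944 → min 7560 | Q..S: k=2: 0+22032+4·34·24=25296; k=3: 3672+0+4·27·24=6264 → min 6264.
Length 4: P..S: k=1: 0+6264+36·4·24=9720; k=2: 4896+22032+36·34·24=56304; k=3: 7560+0+36·27·24=30888 → min 9720.
Optimal order: (P ((Q R) S)) with cost 9720.

9720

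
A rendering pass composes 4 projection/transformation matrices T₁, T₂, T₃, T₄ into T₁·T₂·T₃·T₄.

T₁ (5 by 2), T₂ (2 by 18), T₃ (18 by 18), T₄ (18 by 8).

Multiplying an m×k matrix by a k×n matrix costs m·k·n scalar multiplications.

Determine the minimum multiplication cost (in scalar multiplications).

1016

Adjacent pairs: T₁T₂ = 5·2·18 = 180; T₂T₃ = 2·18·18 = 648; T₃T₄ = 18·18·8 = 2592.
Length 3: T₁..T₃: k=1: 0+648+5·2·18=828; k=2: 180+0+5·18·18=1800 → min 828 | T₂..T₄: k=2: 0+2592+2·18·8=2880; k=3: 648+0+2·18·8=936 → min 936.
Length 4: T₁..T₄: k=1: 0+936+5·2·8=1016; k=2: 180+2592+5·18·8=3492; k=3: 828+0+5·18·8=1548 → min 1016.
Optimal order: (T₁·((T₂·T₃)·T₄)) with cost 1016.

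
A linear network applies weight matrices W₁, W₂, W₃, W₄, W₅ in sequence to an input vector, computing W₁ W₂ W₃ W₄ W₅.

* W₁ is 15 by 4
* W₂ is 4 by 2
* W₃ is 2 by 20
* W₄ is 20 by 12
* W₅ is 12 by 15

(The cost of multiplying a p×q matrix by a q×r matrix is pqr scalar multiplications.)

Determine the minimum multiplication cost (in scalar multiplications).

Adjacent pairs: W₁W₂ = 15·4·2 = 120; W₂W₃ = 4·2·20 = 160; W₃W₄ = 2·20·12 = 480; W₄W₅ = 20·12·15 = 3600.
Length 3: W₁..W₃: k=1: 0+160+15·4·20=1360; k=2: 120+0+15·2·20=720 → min 720 | W₂..W₄: k=2: 0+480+4·2·12=576; k=3: 160+0+4·20·12=1120 → min 576 | W₃..W₅: k=3: 0+3600+2·20·15=4200; k=4: 480+0+2·12·15=840 → min 840.
Length 4: W₁..W₄: k=1: 0+576+15·4·12=1296; k=2: 120+480+15·2·12=960; k=3: 720+0+15·20·12=4320 → min 960 | W₂..W₅: k=2: 0+840+4·2·15=960; k=3: 160+3600+4·20·15=4960; k=4: 576+0+4·12·15=1296 → min 960.
Length 5: W₁..W₅: k=1: 0+960+15·4·15=1860; k=2: 120+840+15·2·15=1410; k=3: 720+3600+15·20·15=8820; k=4: 960+0+15·12·15=3660 → min 1410.
Optimal order: ((W₁ W₂) ((W₃ W₄) W₅)) with cost 1410.

1410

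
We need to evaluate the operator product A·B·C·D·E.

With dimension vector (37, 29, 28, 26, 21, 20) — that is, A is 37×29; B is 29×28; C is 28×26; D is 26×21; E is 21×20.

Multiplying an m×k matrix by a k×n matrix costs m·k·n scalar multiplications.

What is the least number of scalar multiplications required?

63180

Adjacent pairs: AB = 37·29·28 = 30044; BC = 29·28·26 = 21112; CD = 28·26·21 = 15288; DE = 26·21·20 = 10920.
Length 3: A..C: k=1: 0+21112+37·29·26=49010; k=2: 30044+0+37·28·26=56980 → min 49010 | B..D: k=2: 0+15288+29·28·21=32340; k=3: 21112+0+29·26·21=36946 → min 32340 | C..E: k=3: 0+10920+28·26·20=25480; k=4: 15288+0+28·21·20=27048 → min 25480.
Length 4: A..D: k=1: 0+32340+37·29·21=54873; k=2: 30044+15288+37·28·21=67088; k=3: 49010+0+37·26·21=69212 → min 54873 | B..E: k=2: 0+25480+29·28·20=41720; k=3: 21112+10920+29·26·20=47112; k=4: 32340+0+29·21·20=44520 → min 41720.
Length 5: A..E: k=1: 0+41720+37·29·20=63180; k=2: 30044+25480+37·28·20=76244; k=3: 49010+10920+37·26·20=79170; k=4: 54873+0+37·21·20=70413 → min 63180.
Optimal order: (A·(B·(C·(D·E)))) with cost 63180.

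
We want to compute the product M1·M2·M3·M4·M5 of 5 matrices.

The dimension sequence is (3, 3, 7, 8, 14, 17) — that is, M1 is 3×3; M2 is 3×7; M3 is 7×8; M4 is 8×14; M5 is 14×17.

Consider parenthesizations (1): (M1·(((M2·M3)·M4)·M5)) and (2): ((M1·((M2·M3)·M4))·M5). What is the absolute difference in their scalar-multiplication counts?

27

Order (1) = (M1·(((M2·M3)·M4)·M5)): (M2·M3): 3×7 by 7×8 → 3×8, cost 3·7·8 = 168; ((M2·M3)·M4): 3×8 by 8×14 → 3×14, cost 3·8·14 = 336; cumulative 504; (((M2·M3)·M4)·M5): 3×14 by 14×17 → 3×17, cost 3·14·17 = 714; cumulative 1218; (M1·(((M2·M3)·M4)·M5)): 3×3 by 3×17 → 3×17, cost 3·3·17 = 153; cumulative 1371. Total 1371.
Order (2) = ((M1·((M2·M3)·M4))·M5): (M2·M3): 3×7 by 7×8 → 3×8, cost 3·7·8 = 168; ((M2·M3)·M4): 3×8 by 8×14 → 3×14, cost 3·8·14 = 336; cumulative 504; (M1·((M2·M3)·M4)): 3×3 by 3×14 → 3×14, cost 3·3·14 = 126; cumulative 630; ((M1·((M2·M3)·M4))·M5): 3×14 by 14×17 → 3×17, cost 3·14·17 = 714; cumulative 1344. Total 1344.
Difference: |1371 − 1344| = 27.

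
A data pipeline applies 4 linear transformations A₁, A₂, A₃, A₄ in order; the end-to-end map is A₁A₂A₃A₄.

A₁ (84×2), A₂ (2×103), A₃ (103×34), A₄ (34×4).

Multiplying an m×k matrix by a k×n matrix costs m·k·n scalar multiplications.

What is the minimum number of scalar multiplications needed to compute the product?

Adjacent pairs: A₁A₂ = 84·2·103 = 17304; A₂A₃ = 2·103·34 = 7004; A₃A₄ = 103·34·4 = 14008.
Length 3: A₁..A₃: k=1: 0+7004+84·2·34=12716; k=2: 17304+0+84·103·34=311472 → min 12716 | A₂..A₄: k=2: 0+14008+2·103·4=14832; k=3: 7004+0+2·34·4=7276 → min 7276.
Length 4: A₁..A₄: k=1: 0+7276+84·2·4=7948; k=2: 17304+14008+84·103·4=65920; k=3: 12716+0+84·34·4=24140 → min 7948.
Optimal order: (A₁((A₂A₃)A₄)) with cost 7948.

7948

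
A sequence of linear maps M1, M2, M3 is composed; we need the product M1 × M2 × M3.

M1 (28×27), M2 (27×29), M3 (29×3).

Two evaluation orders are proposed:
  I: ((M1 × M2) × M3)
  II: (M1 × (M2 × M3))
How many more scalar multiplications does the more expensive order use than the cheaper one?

Order I = ((M1 × M2) × M3): (M1 × M2): 28×27 by 27×29 → 28×29, cost 28·27·29 = 21924; ((M1 × M2) × M3): 28×29 by 29×3 → 28×3, cost 28·29·3 = 2436; cumulative 24360. Total 24360.
Order II = (M1 × (M2 × M3)): (M2 × M3): 27×29 by 29×3 → 27×3, cost 27·29·3 = 2349; (M1 × (M2 × M3)): 28×27 by 27×3 → 28×3, cost 28·27·3 = 2268; cumulative 4617. Total 4617.
Difference: |24360 − 4617| = 19743.

19743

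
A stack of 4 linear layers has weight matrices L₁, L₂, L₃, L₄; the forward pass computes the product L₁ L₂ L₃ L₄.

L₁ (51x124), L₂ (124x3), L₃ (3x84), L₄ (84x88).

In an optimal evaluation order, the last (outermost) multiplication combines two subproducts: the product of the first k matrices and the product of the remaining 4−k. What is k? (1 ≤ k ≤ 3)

Adjacent pairs: L₁L₂ = 51·124·3 = 18972; L₂L₃ = 124·3·84 = 31248; L₃L₄ = 3·84·88 = 22176.
Length 3: L₁..L₃: k=1: 0+31248+51·124·84=562464; k=2: 18972+0+51·3·84=31824 → min 31824 | L₂..L₄: k=2: 0+22176+124·3·88=54912; k=3: 31248+0+124·84·88=947856 → min 54912.
Top-level splits: k=1: (L₁..L₁)·(L₂..L₄) → 0+54912+51·124·88 = 611424; k=2: (L₁..L₂)·(L₃..L₄) → 18972+22176+51·3·88 = 54612; k=3: (L₁..L₃)·(L₄..L₄) → 31824+0+51·84·88 = 408816.
Best split is after L₂, i.e. k = 2.

2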